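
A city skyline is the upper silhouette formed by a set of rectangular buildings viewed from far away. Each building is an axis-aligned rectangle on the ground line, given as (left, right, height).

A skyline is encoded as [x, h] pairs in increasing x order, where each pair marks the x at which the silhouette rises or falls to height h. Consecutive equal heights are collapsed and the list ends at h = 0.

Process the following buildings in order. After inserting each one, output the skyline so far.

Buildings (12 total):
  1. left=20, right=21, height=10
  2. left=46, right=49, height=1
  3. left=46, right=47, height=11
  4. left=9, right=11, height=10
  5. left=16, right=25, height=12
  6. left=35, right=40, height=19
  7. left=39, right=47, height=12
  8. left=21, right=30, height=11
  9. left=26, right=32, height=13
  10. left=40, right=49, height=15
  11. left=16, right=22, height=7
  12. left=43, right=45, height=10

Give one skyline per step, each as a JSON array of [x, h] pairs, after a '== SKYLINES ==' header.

== SKYLINES ==
[[20,10],[21,0]]
[[20,10],[21,0],[46,1],[49,0]]
[[20,10],[21,0],[46,11],[47,1],[49,0]]
[[9,10],[11,0],[20,10],[21,0],[46,11],[47,1],[49,0]]
[[9,10],[11,0],[16,12],[25,0],[46,11],[47,1],[49,0]]
[[9,10],[11,0],[16,12],[25,0],[35,19],[40,0],[46,11],[47,1],[49,0]]
[[9,10],[11,0],[16,12],[25,0],[35,19],[40,12],[47,1],[49,0]]
[[9,10],[11,0],[16,12],[25,11],[30,0],[35,19],[40,12],[47,1],[49,0]]
[[9,10],[11,0],[16,12],[25,11],[26,13],[32,0],[35,19],[40,12],[47,1],[49,0]]
[[9,10],[11,0],[16,12],[25,11],[26,13],[32,0],[35,19],[40,15],[49,0]]
[[9,10],[11,0],[16,12],[25,11],[26,13],[32,0],[35,19],[40,15],[49,0]]
[[9,10],[11,0],[16,12],[25,11],[26,13],[32,0],[35,19],[40,15],[49,0]]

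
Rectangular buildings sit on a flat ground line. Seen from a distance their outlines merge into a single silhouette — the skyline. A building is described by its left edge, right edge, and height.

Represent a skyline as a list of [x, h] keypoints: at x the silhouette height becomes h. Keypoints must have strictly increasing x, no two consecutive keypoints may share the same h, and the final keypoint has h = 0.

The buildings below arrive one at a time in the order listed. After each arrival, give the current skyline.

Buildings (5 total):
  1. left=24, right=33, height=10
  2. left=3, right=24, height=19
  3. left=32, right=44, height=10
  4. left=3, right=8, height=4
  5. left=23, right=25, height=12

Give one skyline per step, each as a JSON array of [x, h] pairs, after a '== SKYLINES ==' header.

== SKYLINES ==
[[24,10],[33,0]]
[[3,19],[24,10],[33,0]]
[[3,19],[24,10],[44,0]]
[[3,19],[24,10],[44,0]]
[[3,19],[24,12],[25,10],[44,0]]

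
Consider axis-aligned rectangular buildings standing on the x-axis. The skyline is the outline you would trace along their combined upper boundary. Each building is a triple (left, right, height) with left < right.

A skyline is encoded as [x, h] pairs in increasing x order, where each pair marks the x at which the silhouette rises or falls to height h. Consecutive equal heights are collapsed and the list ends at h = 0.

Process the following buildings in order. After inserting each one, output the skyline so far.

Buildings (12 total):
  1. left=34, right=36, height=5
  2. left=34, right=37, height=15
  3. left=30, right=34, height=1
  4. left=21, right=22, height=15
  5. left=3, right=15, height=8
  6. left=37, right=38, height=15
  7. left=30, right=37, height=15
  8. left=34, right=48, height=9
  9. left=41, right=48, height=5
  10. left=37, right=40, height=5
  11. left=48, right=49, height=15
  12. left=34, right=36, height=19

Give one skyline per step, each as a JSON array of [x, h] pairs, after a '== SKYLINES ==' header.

== SKYLINES ==
[[34,5],[36,0]]
[[34,15],[37,0]]
[[30,1],[34,15],[37,0]]
[[21,15],[22,0],[30,1],[34,15],[37,0]]
[[3,8],[15,0],[21,15],[22,0],[30,1],[34,15],[37,0]]
[[3,8],[15,0],[21,15],[22,0],[30,1],[34,15],[38,0]]
[[3,8],[15,0],[21,15],[22,0],[30,15],[38,0]]
[[3,8],[15,0],[21,15],[22,0],[30,15],[38,9],[48,0]]
[[3,8],[15,0],[21,15],[22,0],[30,15],[38,9],[48,0]]
[[3,8],[15,0],[21,15],[22,0],[30,15],[38,9],[48,0]]
[[3,8],[15,0],[21,15],[22,0],[30,15],[38,9],[48,15],[49,0]]
[[3,8],[15,0],[21,15],[22,0],[30,15],[34,19],[36,15],[38,9],[48,15],[49,0]]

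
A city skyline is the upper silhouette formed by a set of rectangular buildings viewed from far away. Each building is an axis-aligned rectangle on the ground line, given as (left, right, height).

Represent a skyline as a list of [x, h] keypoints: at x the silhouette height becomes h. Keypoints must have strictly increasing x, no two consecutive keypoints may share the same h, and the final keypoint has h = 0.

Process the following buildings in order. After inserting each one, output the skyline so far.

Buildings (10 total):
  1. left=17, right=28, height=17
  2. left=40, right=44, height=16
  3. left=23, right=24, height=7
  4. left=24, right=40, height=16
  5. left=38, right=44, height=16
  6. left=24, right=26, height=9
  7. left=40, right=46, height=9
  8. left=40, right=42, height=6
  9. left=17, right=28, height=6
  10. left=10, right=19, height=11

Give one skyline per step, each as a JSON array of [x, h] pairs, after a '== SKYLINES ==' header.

== SKYLINES ==
[[17,17],[28,0]]
[[17,17],[28,0],[40,16],[44,0]]
[[17,17],[28,0],[40,16],[44,0]]
[[17,17],[28,16],[44,0]]
[[17,17],[28,16],[44,0]]
[[17,17],[28,16],[44,0]]
[[17,17],[28,16],[44,9],[46,0]]
[[17,17],[28,16],[44,9],[46,0]]
[[17,17],[28,16],[44,9],[46,0]]
[[10,11],[17,17],[28,16],[44,9],[46,0]]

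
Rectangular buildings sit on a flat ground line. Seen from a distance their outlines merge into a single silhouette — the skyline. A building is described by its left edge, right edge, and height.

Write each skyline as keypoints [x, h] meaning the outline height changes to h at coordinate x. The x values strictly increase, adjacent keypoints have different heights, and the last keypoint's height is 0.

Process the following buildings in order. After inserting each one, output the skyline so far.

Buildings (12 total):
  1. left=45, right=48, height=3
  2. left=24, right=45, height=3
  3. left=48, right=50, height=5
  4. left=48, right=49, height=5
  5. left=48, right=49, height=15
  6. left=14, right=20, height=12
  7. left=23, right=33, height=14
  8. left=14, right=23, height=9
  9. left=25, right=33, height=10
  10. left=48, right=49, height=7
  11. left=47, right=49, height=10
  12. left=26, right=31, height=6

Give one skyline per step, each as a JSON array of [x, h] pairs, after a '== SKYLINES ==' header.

== SKYLINES ==
[[45,3],[48,0]]
[[24,3],[48,0]]
[[24,3],[48,5],[50,0]]
[[24,3],[48,5],[50,0]]
[[24,3],[48,15],[49,5],[50,0]]
[[14,12],[20,0],[24,3],[48,15],[49,5],[50,0]]
[[14,12],[20,0],[23,14],[33,3],[48,15],[49,5],[50,0]]
[[14,12],[20,9],[23,14],[33,3],[48,15],[49,5],[50,0]]
[[14,12],[20,9],[23,14],[33,3],[48,15],[49,5],[50,0]]
[[14,12],[20,9],[23,14],[33,3],[48,15],[49,5],[50,0]]
[[14,12],[20,9],[23,14],[33,3],[47,10],[48,15],[49,5],[50,0]]
[[14,12],[20,9],[23,14],[33,3],[47,10],[48,15],[49,5],[50,0]]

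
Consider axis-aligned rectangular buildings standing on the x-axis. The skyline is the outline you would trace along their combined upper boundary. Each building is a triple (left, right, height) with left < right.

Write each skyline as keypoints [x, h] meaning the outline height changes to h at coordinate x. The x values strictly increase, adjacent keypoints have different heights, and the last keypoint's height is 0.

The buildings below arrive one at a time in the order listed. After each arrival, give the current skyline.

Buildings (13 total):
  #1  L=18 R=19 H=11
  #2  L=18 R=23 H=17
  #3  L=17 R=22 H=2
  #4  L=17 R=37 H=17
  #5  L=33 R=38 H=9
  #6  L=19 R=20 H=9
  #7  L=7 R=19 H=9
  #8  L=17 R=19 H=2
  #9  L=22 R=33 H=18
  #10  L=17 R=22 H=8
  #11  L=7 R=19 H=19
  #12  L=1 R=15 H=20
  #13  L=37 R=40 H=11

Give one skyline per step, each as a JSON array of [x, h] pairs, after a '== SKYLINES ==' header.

== SKYLINES ==
[[18,11],[19,0]]
[[18,17],[23,0]]
[[17,2],[18,17],[23,0]]
[[17,17],[37,0]]
[[17,17],[37,9],[38,0]]
[[17,17],[37,9],[38,0]]
[[7,9],[17,17],[37,9],[38,0]]
[[7,9],[17,17],[37,9],[38,0]]
[[7,9],[17,17],[22,18],[33,17],[37,9],[38,0]]
[[7,9],[17,17],[22,18],[33,17],[37,9],[38,0]]
[[7,19],[19,17],[22,18],[33,17],[37,9],[38,0]]
[[1,20],[15,19],[19,17],[22,18],[33,17],[37,9],[38,0]]
[[1,20],[15,19],[19,17],[22,18],[33,17],[37,11],[40,0]]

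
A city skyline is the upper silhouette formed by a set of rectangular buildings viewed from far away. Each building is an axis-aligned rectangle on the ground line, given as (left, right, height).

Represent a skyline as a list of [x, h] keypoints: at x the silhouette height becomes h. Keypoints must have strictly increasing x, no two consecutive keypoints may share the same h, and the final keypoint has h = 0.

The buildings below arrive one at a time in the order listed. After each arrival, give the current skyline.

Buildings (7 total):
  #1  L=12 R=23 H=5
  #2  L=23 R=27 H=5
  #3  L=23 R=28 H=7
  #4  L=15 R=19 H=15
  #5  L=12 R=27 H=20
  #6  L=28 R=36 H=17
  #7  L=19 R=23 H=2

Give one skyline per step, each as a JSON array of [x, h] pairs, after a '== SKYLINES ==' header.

== SKYLINES ==
[[12,5],[23,0]]
[[12,5],[27,0]]
[[12,5],[23,7],[28,0]]
[[12,5],[15,15],[19,5],[23,7],[28,0]]
[[12,20],[27,7],[28,0]]
[[12,20],[27,7],[28,17],[36,0]]
[[12,20],[27,7],[28,17],[36,0]]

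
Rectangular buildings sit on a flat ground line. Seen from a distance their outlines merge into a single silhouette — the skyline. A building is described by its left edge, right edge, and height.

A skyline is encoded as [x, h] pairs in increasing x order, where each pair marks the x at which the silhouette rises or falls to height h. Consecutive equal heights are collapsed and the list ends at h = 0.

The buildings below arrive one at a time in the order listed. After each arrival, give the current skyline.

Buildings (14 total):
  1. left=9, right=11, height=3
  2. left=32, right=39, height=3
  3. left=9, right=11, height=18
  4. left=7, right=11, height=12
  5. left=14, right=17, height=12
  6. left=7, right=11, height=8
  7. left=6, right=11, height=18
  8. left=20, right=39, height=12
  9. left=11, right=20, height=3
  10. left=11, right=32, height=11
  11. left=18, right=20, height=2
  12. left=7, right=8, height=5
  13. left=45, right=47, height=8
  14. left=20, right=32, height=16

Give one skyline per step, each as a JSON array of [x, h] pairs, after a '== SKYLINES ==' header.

== SKYLINES ==
[[9,3],[11,0]]
[[9,3],[11,0],[32,3],[39,0]]
[[9,18],[11,0],[32,3],[39,0]]
[[7,12],[9,18],[11,0],[32,3],[39,0]]
[[7,12],[9,18],[11,0],[14,12],[17,0],[32,3],[39,0]]
[[7,12],[9,18],[11,0],[14,12],[17,0],[32,3],[39,0]]
[[6,18],[11,0],[14,12],[17,0],[32,3],[39,0]]
[[6,18],[11,0],[14,12],[17,0],[20,12],[39,0]]
[[6,18],[11,3],[14,12],[17,3],[20,12],[39,0]]
[[6,18],[11,11],[14,12],[17,11],[20,12],[39,0]]
[[6,18],[11,11],[14,12],[17,11],[20,12],[39,0]]
[[6,18],[11,11],[14,12],[17,11],[20,12],[39,0]]
[[6,18],[11,11],[14,12],[17,11],[20,12],[39,0],[45,8],[47,0]]
[[6,18],[11,11],[14,12],[17,11],[20,16],[32,12],[39,0],[45,8],[47,0]]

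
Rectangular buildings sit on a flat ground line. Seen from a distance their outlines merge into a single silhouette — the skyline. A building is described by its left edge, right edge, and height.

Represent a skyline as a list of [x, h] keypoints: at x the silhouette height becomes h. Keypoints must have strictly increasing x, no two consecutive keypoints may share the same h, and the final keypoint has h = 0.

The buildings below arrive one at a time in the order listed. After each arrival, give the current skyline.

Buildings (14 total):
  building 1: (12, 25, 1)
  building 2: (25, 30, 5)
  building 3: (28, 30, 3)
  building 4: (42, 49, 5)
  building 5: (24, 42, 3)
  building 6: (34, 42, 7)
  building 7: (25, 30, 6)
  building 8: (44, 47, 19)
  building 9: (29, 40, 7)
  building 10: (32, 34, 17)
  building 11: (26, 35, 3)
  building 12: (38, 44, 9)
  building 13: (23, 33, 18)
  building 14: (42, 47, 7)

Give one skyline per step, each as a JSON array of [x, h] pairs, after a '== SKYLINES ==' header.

== SKYLINES ==
[[12,1],[25,0]]
[[12,1],[25,5],[30,0]]
[[12,1],[25,5],[30,0]]
[[12,1],[25,5],[30,0],[42,5],[49,0]]
[[12,1],[24,3],[25,5],[30,3],[42,5],[49,0]]
[[12,1],[24,3],[25,5],[30,3],[34,7],[42,5],[49,0]]
[[12,1],[24,3],[25,6],[30,3],[34,7],[42,5],[49,0]]
[[12,1],[24,3],[25,6],[30,3],[34,7],[42,5],[44,19],[47,5],[49,0]]
[[12,1],[24,3],[25,6],[29,7],[42,5],[44,19],[47,5],[49,0]]
[[12,1],[24,3],[25,6],[29,7],[32,17],[34,7],[42,5],[44,19],[47,5],[49,0]]
[[12,1],[24,3],[25,6],[29,7],[32,17],[34,7],[42,5],[44,19],[47,5],[49,0]]
[[12,1],[24,3],[25,6],[29,7],[32,17],[34,7],[38,9],[44,19],[47,5],[49,0]]
[[12,1],[23,18],[33,17],[34,7],[38,9],[44,19],[47,5],[49,0]]
[[12,1],[23,18],[33,17],[34,7],[38,9],[44,19],[47,5],[49,0]]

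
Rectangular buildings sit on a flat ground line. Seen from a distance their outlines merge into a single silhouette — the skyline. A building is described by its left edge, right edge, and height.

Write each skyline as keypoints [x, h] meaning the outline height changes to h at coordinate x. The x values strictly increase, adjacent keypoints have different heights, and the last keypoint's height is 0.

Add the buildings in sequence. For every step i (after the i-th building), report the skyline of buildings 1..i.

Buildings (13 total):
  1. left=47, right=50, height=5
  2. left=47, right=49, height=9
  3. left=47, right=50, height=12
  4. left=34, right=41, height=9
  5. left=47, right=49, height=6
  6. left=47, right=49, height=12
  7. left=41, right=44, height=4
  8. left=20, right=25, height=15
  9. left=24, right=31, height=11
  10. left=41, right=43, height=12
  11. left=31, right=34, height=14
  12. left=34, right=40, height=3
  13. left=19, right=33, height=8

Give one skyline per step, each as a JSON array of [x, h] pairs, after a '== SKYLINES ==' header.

== SKYLINES ==
[[47,5],[50,0]]
[[47,9],[49,5],[50,0]]
[[47,12],[50,0]]
[[34,9],[41,0],[47,12],[50,0]]
[[34,9],[41,0],[47,12],[50,0]]
[[34,9],[41,0],[47,12],[50,0]]
[[34,9],[41,4],[44,0],[47,12],[50,0]]
[[20,15],[25,0],[34,9],[41,4],[44,0],[47,12],[50,0]]
[[20,15],[25,11],[31,0],[34,9],[41,4],[44,0],[47,12],[50,0]]
[[20,15],[25,11],[31,0],[34,9],[41,12],[43,4],[44,0],[47,12],[50,0]]
[[20,15],[25,11],[31,14],[34,9],[41,12],[43,4],[44,0],[47,12],[50,0]]
[[20,15],[25,11],[31,14],[34,9],[41,12],[43,4],[44,0],[47,12],[50,0]]
[[19,8],[20,15],[25,11],[31,14],[34,9],[41,12],[43,4],[44,0],[47,12],[50,0]]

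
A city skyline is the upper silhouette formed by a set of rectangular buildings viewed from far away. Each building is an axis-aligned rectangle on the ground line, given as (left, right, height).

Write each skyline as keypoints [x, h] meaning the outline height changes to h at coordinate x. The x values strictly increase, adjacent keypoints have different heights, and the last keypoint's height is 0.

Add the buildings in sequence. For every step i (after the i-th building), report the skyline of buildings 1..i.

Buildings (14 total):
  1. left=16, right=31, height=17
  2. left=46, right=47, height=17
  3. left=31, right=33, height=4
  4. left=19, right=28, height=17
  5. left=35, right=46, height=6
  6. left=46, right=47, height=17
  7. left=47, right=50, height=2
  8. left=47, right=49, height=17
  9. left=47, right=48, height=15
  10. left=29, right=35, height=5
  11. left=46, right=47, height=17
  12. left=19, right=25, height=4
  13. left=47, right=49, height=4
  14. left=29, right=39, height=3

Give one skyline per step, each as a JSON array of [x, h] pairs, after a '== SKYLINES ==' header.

== SKYLINES ==
[[16,17],[31,0]]
[[16,17],[31,0],[46,17],[47,0]]
[[16,17],[31,4],[33,0],[46,17],[47,0]]
[[16,17],[31,4],[33,0],[46,17],[47,0]]
[[16,17],[31,4],[33,0],[35,6],[46,17],[47,0]]
[[16,17],[31,4],[33,0],[35,6],[46,17],[47,0]]
[[16,17],[31,4],[33,0],[35,6],[46,17],[47,2],[50,0]]
[[16,17],[31,4],[33,0],[35,6],[46,17],[49,2],[50,0]]
[[16,17],[31,4],[33,0],[35,6],[46,17],[49,2],[50,0]]
[[16,17],[31,5],[35,6],[46,17],[49,2],[50,0]]
[[16,17],[31,5],[35,6],[46,17],[49,2],[50,0]]
[[16,17],[31,5],[35,6],[46,17],[49,2],[50,0]]
[[16,17],[31,5],[35,6],[46,17],[49,2],[50,0]]
[[16,17],[31,5],[35,6],[46,17],[49,2],[50,0]]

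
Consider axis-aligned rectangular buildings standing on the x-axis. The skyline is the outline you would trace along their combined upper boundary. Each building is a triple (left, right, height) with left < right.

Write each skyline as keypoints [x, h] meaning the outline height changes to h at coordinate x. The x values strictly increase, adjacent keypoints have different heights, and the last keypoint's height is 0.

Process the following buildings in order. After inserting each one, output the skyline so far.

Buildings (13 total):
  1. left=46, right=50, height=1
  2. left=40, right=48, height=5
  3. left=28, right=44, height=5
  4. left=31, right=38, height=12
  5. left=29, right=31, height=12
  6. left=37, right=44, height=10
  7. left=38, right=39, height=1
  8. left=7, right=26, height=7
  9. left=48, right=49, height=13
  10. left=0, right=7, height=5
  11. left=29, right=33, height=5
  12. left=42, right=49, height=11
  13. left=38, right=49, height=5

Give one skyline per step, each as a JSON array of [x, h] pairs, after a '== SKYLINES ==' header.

== SKYLINES ==
[[46,1],[50,0]]
[[40,5],[48,1],[50,0]]
[[28,5],[48,1],[50,0]]
[[28,5],[31,12],[38,5],[48,1],[50,0]]
[[28,5],[29,12],[38,5],[48,1],[50,0]]
[[28,5],[29,12],[38,10],[44,5],[48,1],[50,0]]
[[28,5],[29,12],[38,10],[44,5],[48,1],[50,0]]
[[7,7],[26,0],[28,5],[29,12],[38,10],[44,5],[48,1],[50,0]]
[[7,7],[26,0],[28,5],[29,12],[38,10],[44,5],[48,13],[49,1],[50,0]]
[[0,5],[7,7],[26,0],[28,5],[29,12],[38,10],[44,5],[48,13],[49,1],[50,0]]
[[0,5],[7,7],[26,0],[28,5],[29,12],[38,10],[44,5],[48,13],[49,1],[50,0]]
[[0,5],[7,7],[26,0],[28,5],[29,12],[38,10],[42,11],[48,13],[49,1],[50,0]]
[[0,5],[7,7],[26,0],[28,5],[29,12],[38,10],[42,11],[48,13],[49,1],[50,0]]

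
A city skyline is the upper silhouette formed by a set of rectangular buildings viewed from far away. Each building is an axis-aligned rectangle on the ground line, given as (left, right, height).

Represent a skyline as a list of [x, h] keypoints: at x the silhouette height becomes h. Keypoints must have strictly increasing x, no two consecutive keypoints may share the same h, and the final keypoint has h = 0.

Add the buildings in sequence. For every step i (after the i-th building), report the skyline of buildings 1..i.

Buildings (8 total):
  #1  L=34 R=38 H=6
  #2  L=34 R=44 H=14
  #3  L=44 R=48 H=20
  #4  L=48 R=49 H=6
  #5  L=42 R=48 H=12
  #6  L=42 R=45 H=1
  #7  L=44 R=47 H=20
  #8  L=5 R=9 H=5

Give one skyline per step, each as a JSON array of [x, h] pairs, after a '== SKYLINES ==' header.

== SKYLINES ==
[[34,6],[38,0]]
[[34,14],[44,0]]
[[34,14],[44,20],[48,0]]
[[34,14],[44,20],[48,6],[49,0]]
[[34,14],[44,20],[48,6],[49,0]]
[[34,14],[44,20],[48,6],[49,0]]
[[34,14],[44,20],[48,6],[49,0]]
[[5,5],[9,0],[34,14],[44,20],[48,6],[49,0]]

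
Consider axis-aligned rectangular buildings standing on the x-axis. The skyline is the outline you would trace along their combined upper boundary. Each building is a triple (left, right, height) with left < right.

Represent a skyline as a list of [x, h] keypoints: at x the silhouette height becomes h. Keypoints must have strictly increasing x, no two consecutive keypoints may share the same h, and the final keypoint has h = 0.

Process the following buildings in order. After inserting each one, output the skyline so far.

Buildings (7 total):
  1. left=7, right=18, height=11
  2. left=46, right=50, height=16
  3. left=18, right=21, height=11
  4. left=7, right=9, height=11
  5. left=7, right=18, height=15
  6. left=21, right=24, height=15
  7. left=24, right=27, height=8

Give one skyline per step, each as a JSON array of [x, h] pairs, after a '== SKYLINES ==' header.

== SKYLINES ==
[[7,11],[18,0]]
[[7,11],[18,0],[46,16],[50,0]]
[[7,11],[21,0],[46,16],[50,0]]
[[7,11],[21,0],[46,16],[50,0]]
[[7,15],[18,11],[21,0],[46,16],[50,0]]
[[7,15],[18,11],[21,15],[24,0],[46,16],[50,0]]
[[7,15],[18,11],[21,15],[24,8],[27,0],[46,16],[50,0]]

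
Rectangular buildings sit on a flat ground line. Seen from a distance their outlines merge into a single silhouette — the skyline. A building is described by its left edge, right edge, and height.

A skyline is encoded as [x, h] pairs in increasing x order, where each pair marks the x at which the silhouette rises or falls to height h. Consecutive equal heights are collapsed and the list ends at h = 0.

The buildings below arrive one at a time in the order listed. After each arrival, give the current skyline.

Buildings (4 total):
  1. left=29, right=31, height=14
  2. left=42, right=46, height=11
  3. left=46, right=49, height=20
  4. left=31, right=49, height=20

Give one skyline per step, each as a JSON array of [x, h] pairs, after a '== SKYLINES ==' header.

== SKYLINES ==
[[29,14],[31,0]]
[[29,14],[31,0],[42,11],[46,0]]
[[29,14],[31,0],[42,11],[46,20],[49,0]]
[[29,14],[31,20],[49,0]]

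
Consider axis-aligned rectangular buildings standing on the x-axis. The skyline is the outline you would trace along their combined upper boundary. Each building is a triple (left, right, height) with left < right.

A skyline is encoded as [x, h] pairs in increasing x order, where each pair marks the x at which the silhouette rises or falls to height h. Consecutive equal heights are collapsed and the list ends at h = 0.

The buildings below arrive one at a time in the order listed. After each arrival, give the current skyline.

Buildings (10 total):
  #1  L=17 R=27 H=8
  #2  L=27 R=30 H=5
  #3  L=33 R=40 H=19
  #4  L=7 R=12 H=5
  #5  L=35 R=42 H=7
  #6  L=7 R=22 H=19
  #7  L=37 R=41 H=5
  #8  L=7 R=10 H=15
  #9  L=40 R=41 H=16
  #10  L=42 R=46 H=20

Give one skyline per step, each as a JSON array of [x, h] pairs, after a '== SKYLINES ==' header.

== SKYLINES ==
[[17,8],[27,0]]
[[17,8],[27,5],[30,0]]
[[17,8],[27,5],[30,0],[33,19],[40,0]]
[[7,5],[12,0],[17,8],[27,5],[30,0],[33,19],[40,0]]
[[7,5],[12,0],[17,8],[27,5],[30,0],[33,19],[40,7],[42,0]]
[[7,19],[22,8],[27,5],[30,0],[33,19],[40,7],[42,0]]
[[7,19],[22,8],[27,5],[30,0],[33,19],[40,7],[42,0]]
[[7,19],[22,8],[27,5],[30,0],[33,19],[40,7],[42,0]]
[[7,19],[22,8],[27,5],[30,0],[33,19],[40,16],[41,7],[42,0]]
[[7,19],[22,8],[27,5],[30,0],[33,19],[40,16],[41,7],[42,20],[46,0]]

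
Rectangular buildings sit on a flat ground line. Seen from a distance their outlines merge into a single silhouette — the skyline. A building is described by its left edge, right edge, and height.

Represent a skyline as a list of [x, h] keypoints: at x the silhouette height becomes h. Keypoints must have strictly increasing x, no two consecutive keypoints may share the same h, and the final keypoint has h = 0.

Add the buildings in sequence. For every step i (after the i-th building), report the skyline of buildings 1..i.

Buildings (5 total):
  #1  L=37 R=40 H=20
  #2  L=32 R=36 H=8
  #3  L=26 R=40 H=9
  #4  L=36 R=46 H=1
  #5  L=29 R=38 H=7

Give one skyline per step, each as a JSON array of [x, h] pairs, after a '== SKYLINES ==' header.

== SKYLINES ==
[[37,20],[40,0]]
[[32,8],[36,0],[37,20],[40,0]]
[[26,9],[37,20],[40,0]]
[[26,9],[37,20],[40,1],[46,0]]
[[26,9],[37,20],[40,1],[46,0]]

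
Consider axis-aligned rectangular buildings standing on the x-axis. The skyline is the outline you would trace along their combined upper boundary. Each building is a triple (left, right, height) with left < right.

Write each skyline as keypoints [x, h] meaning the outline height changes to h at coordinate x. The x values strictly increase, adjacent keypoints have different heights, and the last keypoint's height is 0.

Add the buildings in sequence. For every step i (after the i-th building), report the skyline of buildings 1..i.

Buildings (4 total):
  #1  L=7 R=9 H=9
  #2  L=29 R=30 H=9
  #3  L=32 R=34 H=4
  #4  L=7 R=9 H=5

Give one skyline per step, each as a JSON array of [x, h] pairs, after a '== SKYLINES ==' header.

== SKYLINES ==
[[7,9],[9,0]]
[[7,9],[9,0],[29,9],[30,0]]
[[7,9],[9,0],[29,9],[30,0],[32,4],[34,0]]
[[7,9],[9,0],[29,9],[30,0],[32,4],[34,0]]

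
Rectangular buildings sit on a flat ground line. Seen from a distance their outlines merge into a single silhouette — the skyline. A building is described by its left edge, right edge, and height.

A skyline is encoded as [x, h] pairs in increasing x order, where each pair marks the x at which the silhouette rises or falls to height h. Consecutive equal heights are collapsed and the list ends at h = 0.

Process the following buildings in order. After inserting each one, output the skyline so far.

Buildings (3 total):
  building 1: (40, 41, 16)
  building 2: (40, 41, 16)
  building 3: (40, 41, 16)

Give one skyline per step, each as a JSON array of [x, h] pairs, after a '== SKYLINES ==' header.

== SKYLINES ==
[[40,16],[41,0]]
[[40,16],[41,0]]
[[40,16],[41,0]]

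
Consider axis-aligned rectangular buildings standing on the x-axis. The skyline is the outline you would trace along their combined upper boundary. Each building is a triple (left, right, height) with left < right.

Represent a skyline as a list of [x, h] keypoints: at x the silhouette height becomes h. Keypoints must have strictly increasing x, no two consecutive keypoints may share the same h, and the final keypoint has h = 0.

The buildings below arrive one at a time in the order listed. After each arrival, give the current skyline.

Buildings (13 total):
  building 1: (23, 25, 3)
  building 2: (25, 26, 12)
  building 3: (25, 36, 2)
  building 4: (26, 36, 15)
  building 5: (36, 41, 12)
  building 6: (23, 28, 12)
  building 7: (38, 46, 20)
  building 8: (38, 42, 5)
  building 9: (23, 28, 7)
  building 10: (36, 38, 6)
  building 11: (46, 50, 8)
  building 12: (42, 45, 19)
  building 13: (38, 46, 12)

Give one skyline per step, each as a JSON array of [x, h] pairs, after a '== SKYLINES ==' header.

== SKYLINES ==
[[23,3],[25,0]]
[[23,3],[25,12],[26,0]]
[[23,3],[25,12],[26,2],[36,0]]
[[23,3],[25,12],[26,15],[36,0]]
[[23,3],[25,12],[26,15],[36,12],[41,0]]
[[23,12],[26,15],[36,12],[41,0]]
[[23,12],[26,15],[36,12],[38,20],[46,0]]
[[23,12],[26,15],[36,12],[38,20],[46,0]]
[[23,12],[26,15],[36,12],[38,20],[46,0]]
[[23,12],[26,15],[36,12],[38,20],[46,0]]
[[23,12],[26,15],[36,12],[38,20],[46,8],[50,0]]
[[23,12],[26,15],[36,12],[38,20],[46,8],[50,0]]
[[23,12],[26,15],[36,12],[38,20],[46,8],[50,0]]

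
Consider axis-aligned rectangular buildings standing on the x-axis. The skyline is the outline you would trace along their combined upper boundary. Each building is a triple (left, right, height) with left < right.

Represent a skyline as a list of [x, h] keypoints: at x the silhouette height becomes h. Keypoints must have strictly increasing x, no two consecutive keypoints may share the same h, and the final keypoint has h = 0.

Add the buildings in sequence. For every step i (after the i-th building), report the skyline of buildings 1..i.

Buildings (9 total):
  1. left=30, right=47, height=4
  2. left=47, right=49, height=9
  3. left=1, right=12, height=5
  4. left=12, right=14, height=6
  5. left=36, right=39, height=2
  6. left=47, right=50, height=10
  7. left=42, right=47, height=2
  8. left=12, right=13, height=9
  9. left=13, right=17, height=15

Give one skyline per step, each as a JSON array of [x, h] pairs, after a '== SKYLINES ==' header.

== SKYLINES ==
[[30,4],[47,0]]
[[30,4],[47,9],[49,0]]
[[1,5],[12,0],[30,4],[47,9],[49,0]]
[[1,5],[12,6],[14,0],[30,4],[47,9],[49,0]]
[[1,5],[12,6],[14,0],[30,4],[47,9],[49,0]]
[[1,5],[12,6],[14,0],[30,4],[47,10],[50,0]]
[[1,5],[12,6],[14,0],[30,4],[47,10],[50,0]]
[[1,5],[12,9],[13,6],[14,0],[30,4],[47,10],[50,0]]
[[1,5],[12,9],[13,15],[17,0],[30,4],[47,10],[50,0]]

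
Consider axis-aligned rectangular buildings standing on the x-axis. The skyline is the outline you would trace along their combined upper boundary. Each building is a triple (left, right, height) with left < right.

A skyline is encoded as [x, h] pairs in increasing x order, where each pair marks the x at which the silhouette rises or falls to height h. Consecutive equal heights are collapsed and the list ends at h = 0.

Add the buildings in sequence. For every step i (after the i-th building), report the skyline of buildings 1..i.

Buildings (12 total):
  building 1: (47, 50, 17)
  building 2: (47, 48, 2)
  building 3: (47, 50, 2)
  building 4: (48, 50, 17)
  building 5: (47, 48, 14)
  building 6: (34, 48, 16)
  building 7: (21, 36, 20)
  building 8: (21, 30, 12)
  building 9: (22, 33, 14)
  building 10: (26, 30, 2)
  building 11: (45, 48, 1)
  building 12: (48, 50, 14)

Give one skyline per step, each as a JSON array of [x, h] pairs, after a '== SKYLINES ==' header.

== SKYLINES ==
[[47,17],[50,0]]
[[47,17],[50,0]]
[[47,17],[50,0]]
[[47,17],[50,0]]
[[47,17],[50,0]]
[[34,16],[47,17],[50,0]]
[[21,20],[36,16],[47,17],[50,0]]
[[21,20],[36,16],[47,17],[50,0]]
[[21,20],[36,16],[47,17],[50,0]]
[[21,20],[36,16],[47,17],[50,0]]
[[21,20],[36,16],[47,17],[50,0]]
[[21,20],[36,16],[47,17],[50,0]]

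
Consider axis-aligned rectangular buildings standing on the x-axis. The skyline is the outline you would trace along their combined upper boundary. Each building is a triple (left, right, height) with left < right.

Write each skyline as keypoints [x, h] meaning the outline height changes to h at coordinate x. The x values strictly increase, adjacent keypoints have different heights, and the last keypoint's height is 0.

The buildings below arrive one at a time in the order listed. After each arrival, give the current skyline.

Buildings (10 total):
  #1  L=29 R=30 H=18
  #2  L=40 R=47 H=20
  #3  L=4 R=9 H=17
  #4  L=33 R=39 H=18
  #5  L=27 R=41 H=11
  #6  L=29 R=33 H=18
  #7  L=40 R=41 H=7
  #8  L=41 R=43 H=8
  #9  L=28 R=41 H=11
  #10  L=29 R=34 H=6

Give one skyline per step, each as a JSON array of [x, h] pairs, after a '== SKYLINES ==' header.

== SKYLINES ==
[[29,18],[30,0]]
[[29,18],[30,0],[40,20],[47,0]]
[[4,17],[9,0],[29,18],[30,0],[40,20],[47,0]]
[[4,17],[9,0],[29,18],[30,0],[33,18],[39,0],[40,20],[47,0]]
[[4,17],[9,0],[27,11],[29,18],[30,11],[33,18],[39,11],[40,20],[47,0]]
[[4,17],[9,0],[27,11],[29,18],[39,11],[40,20],[47,0]]
[[4,17],[9,0],[27,11],[29,18],[39,11],[40,20],[47,0]]
[[4,17],[9,0],[27,11],[29,18],[39,11],[40,20],[47,0]]
[[4,17],[9,0],[27,11],[29,18],[39,11],[40,20],[47,0]]
[[4,17],[9,0],[27,11],[29,18],[39,11],[40,20],[47,0]]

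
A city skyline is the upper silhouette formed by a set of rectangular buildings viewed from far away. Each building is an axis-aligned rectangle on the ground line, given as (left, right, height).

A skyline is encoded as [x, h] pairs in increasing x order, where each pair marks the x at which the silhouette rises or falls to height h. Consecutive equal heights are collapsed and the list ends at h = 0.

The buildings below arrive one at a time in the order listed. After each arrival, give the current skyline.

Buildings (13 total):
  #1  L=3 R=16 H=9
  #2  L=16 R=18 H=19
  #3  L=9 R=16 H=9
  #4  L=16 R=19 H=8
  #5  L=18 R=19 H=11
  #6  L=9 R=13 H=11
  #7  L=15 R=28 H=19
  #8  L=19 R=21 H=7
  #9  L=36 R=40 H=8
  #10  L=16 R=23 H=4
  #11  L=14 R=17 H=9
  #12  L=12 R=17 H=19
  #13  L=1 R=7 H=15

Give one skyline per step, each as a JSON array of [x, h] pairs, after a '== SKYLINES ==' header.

== SKYLINES ==
[[3,9],[16,0]]
[[3,9],[16,19],[18,0]]
[[3,9],[16,19],[18,0]]
[[3,9],[16,19],[18,8],[19,0]]
[[3,9],[16,19],[18,11],[19,0]]
[[3,9],[9,11],[13,9],[16,19],[18,11],[19,0]]
[[3,9],[9,11],[13,9],[15,19],[28,0]]
[[3,9],[9,11],[13,9],[15,19],[28,0]]
[[3,9],[9,11],[13,9],[15,19],[28,0],[36,8],[40,0]]
[[3,9],[9,11],[13,9],[15,19],[28,0],[36,8],[40,0]]
[[3,9],[9,11],[13,9],[15,19],[28,0],[36,8],[40,0]]
[[3,9],[9,11],[12,19],[28,0],[36,8],[40,0]]
[[1,15],[7,9],[9,11],[12,19],[28,0],[36,8],[40,0]]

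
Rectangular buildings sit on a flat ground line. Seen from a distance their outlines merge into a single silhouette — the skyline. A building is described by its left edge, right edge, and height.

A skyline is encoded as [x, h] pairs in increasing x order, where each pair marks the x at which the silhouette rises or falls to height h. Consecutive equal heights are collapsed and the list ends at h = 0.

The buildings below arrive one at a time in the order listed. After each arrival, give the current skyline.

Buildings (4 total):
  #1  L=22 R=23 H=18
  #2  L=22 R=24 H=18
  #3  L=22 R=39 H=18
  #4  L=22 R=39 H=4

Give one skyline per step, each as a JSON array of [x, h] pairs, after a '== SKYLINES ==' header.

== SKYLINES ==
[[22,18],[23,0]]
[[22,18],[24,0]]
[[22,18],[39,0]]
[[22,18],[39,0]]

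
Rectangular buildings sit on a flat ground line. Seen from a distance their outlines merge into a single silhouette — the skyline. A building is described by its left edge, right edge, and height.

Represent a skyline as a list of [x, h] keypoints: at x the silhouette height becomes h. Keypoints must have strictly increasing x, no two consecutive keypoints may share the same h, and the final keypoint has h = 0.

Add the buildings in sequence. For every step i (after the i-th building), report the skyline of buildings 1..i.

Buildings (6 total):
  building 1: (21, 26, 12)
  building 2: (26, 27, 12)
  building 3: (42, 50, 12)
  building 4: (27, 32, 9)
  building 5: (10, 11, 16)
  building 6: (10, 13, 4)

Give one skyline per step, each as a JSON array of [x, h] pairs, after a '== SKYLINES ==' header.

== SKYLINES ==
[[21,12],[26,0]]
[[21,12],[27,0]]
[[21,12],[27,0],[42,12],[50,0]]
[[21,12],[27,9],[32,0],[42,12],[50,0]]
[[10,16],[11,0],[21,12],[27,9],[32,0],[42,12],[50,0]]
[[10,16],[11,4],[13,0],[21,12],[27,9],[32,0],[42,12],[50,0]]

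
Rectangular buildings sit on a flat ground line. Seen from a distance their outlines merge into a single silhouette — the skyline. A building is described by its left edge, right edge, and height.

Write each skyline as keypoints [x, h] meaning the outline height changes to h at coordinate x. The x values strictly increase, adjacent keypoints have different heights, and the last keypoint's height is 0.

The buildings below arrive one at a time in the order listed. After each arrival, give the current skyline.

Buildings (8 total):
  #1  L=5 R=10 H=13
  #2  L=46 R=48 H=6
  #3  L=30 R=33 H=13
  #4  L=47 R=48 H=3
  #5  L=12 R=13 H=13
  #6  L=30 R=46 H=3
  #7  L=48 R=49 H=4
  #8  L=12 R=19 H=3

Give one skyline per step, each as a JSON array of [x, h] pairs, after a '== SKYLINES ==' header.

== SKYLINES ==
[[5,13],[10,0]]
[[5,13],[10,0],[46,6],[48,0]]
[[5,13],[10,0],[30,13],[33,0],[46,6],[48,0]]
[[5,13],[10,0],[30,13],[33,0],[46,6],[48,0]]
[[5,13],[10,0],[12,13],[13,0],[30,13],[33,0],[46,6],[48,0]]
[[5,13],[10,0],[12,13],[13,0],[30,13],[33,3],[46,6],[48,0]]
[[5,13],[10,0],[12,13],[13,0],[30,13],[33,3],[46,6],[48,4],[49,0]]
[[5,13],[10,0],[12,13],[13,3],[19,0],[30,13],[33,3],[46,6],[48,4],[49,0]]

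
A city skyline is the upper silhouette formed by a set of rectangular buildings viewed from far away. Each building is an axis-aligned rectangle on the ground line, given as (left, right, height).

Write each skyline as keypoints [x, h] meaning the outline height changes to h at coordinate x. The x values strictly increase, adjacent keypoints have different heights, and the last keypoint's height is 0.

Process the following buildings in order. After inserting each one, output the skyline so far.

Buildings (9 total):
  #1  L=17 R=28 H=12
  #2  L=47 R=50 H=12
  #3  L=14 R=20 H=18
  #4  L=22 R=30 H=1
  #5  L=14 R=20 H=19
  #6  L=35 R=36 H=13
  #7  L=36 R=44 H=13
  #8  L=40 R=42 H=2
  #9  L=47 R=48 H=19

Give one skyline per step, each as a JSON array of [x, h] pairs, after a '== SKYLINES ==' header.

== SKYLINES ==
[[17,12],[28,0]]
[[17,12],[28,0],[47,12],[50,0]]
[[14,18],[20,12],[28,0],[47,12],[50,0]]
[[14,18],[20,12],[28,1],[30,0],[47,12],[50,0]]
[[14,19],[20,12],[28,1],[30,0],[47,12],[50,0]]
[[14,19],[20,12],[28,1],[30,0],[35,13],[36,0],[47,12],[50,0]]
[[14,19],[20,12],[28,1],[30,0],[35,13],[44,0],[47,12],[50,0]]
[[14,19],[20,12],[28,1],[30,0],[35,13],[44,0],[47,12],[50,0]]
[[14,19],[20,12],[28,1],[30,0],[35,13],[44,0],[47,19],[48,12],[50,0]]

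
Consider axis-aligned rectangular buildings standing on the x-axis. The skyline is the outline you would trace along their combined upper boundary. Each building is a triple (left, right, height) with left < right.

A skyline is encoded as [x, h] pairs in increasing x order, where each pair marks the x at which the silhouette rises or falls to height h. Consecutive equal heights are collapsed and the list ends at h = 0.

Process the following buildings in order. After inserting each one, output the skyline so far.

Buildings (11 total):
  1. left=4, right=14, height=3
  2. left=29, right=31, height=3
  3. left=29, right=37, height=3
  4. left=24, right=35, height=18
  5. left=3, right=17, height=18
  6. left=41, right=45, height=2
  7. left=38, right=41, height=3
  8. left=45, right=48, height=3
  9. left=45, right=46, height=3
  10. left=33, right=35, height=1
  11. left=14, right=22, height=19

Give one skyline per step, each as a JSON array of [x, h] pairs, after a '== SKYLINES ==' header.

== SKYLINES ==
[[4,3],[14,0]]
[[4,3],[14,0],[29,3],[31,0]]
[[4,3],[14,0],[29,3],[37,0]]
[[4,3],[14,0],[24,18],[35,3],[37,0]]
[[3,18],[17,0],[24,18],[35,3],[37,0]]
[[3,18],[17,0],[24,18],[35,3],[37,0],[41,2],[45,0]]
[[3,18],[17,0],[24,18],[35,3],[37,0],[38,3],[41,2],[45,0]]
[[3,18],[17,0],[24,18],[35,3],[37,0],[38,3],[41,2],[45,3],[48,0]]
[[3,18],[17,0],[24,18],[35,3],[37,0],[38,3],[41,2],[45,3],[48,0]]
[[3,18],[17,0],[24,18],[35,3],[37,0],[38,3],[41,2],[45,3],[48,0]]
[[3,18],[14,19],[22,0],[24,18],[35,3],[37,0],[38,3],[41,2],[45,3],[48,0]]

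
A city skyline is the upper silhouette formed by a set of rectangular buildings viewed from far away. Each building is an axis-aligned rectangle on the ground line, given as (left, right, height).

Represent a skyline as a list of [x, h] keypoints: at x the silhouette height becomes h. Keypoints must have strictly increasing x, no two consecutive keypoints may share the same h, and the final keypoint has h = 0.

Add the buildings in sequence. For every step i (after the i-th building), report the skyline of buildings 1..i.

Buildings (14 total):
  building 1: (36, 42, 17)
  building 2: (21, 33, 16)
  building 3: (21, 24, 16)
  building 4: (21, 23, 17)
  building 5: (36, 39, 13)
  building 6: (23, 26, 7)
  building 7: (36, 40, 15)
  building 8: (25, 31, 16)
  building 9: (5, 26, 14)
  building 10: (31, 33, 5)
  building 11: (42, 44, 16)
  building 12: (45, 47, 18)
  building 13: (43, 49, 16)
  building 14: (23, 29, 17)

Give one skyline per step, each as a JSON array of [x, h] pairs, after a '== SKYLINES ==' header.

== SKYLINES ==
[[36,17],[42,0]]
[[21,16],[33,0],[36,17],[42,0]]
[[21,16],[33,0],[36,17],[42,0]]
[[21,17],[23,16],[33,0],[36,17],[42,0]]
[[21,17],[23,16],[33,0],[36,17],[42,0]]
[[21,17],[23,16],[33,0],[36,17],[42,0]]
[[21,17],[23,16],[33,0],[36,17],[42,0]]
[[21,17],[23,16],[33,0],[36,17],[42,0]]
[[5,14],[21,17],[23,16],[33,0],[36,17],[42,0]]
[[5,14],[21,17],[23,16],[33,0],[36,17],[42,0]]
[[5,14],[21,17],[23,16],[33,0],[36,17],[42,16],[44,0]]
[[5,14],[21,17],[23,16],[33,0],[36,17],[42,16],[44,0],[45,18],[47,0]]
[[5,14],[21,17],[23,16],[33,0],[36,17],[42,16],[45,18],[47,16],[49,0]]
[[5,14],[21,17],[29,16],[33,0],[36,17],[42,16],[45,18],[47,16],[49,0]]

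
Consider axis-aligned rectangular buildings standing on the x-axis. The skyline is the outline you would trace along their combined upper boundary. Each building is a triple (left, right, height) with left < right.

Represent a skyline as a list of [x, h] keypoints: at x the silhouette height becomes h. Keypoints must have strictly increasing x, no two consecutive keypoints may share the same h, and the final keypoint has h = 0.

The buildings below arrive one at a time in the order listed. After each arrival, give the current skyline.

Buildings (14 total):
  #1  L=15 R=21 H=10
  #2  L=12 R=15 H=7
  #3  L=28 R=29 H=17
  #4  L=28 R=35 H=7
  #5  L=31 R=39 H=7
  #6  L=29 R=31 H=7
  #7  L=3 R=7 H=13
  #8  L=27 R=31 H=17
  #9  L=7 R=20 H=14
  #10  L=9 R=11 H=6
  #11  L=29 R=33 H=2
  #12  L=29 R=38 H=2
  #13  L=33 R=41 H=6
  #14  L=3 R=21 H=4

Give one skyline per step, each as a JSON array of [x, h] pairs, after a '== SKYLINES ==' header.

== SKYLINES ==
[[15,10],[21,0]]
[[12,7],[15,10],[21,0]]
[[12,7],[15,10],[21,0],[28,17],[29,0]]
[[12,7],[15,10],[21,0],[28,17],[29,7],[35,0]]
[[12,7],[15,10],[21,0],[28,17],[29,7],[39,0]]
[[12,7],[15,10],[21,0],[28,17],[29,7],[39,0]]
[[3,13],[7,0],[12,7],[15,10],[21,0],[28,17],[29,7],[39,0]]
[[3,13],[7,0],[12,7],[15,10],[21,0],[27,17],[31,7],[39,0]]
[[3,13],[7,14],[20,10],[21,0],[27,17],[31,7],[39,0]]
[[3,13],[7,14],[20,10],[21,0],[27,17],[31,7],[39,0]]
[[3,13],[7,14],[20,10],[21,0],[27,17],[31,7],[39,0]]
[[3,13],[7,14],[20,10],[21,0],[27,17],[31,7],[39,0]]
[[3,13],[7,14],[20,10],[21,0],[27,17],[31,7],[39,6],[41,0]]
[[3,13],[7,14],[20,10],[21,0],[27,17],[31,7],[39,6],[41,0]]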